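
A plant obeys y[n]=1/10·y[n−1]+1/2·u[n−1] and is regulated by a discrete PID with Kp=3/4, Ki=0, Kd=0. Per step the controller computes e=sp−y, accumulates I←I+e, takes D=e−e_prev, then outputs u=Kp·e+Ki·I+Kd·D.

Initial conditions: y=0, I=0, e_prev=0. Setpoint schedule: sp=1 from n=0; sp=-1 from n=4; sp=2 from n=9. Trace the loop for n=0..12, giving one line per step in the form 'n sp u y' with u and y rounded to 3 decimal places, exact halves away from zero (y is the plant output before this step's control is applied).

0 1 0.750 0.000
1 1 0.469 0.375
2 1 0.546 0.272
3 1 0.525 0.300
4 -1 -0.969 0.292
5 -1 -0.408 -0.455
6 -1 -0.563 -0.250
7 -1 -0.520 -0.306
8 -1 -0.532 -0.291
9 2 1.721 -0.295
10 2 0.877 0.831
11 2 1.109 0.521
12 2 1.045 0.607

(exact arithmetic carried between steps; '≈' marks a value shown rounded to 6 d.p. or computed from one; I and e_prev carry over from the previous line; the table rounds u and y to 3 d.p., halves away from zero)
n=0: y=0, sp=1, e=sp−y=1; I=1, D=e−e_prev=1; u=3/4·1+0·1+0·1=0.75; next y=1/10·0+1/2·0.75=0.375
n=1: y=0.375, sp=1, e=sp−y=0.625; I=1.625, D=e−e_prev=-0.375; u=3/4·0.625+0·1.625+0·(-0.375)=0.46875; next y=1/10·0.375+1/2·0.46875=0.271875
n=2: y=0.271875, sp=1, e=sp−y=0.728125; I=2.353125, D=e−e_prev=0.103125; u=3/4·0.728125+0·2.353125+0·0.103125≈0.546094; next y=1/10·0.271875+1/2·0.546094≈0.300234
n=3: y≈0.300234, sp=1, e=sp−y≈0.699766; I≈3.052891, D=e−e_prev≈-0.028359; u=3/4·0.699766+0·3.052891+0·(-0.028359)≈0.524824; next y=1/10·0.300234+1/2·0.524824≈0.292436
n=4: y≈0.292436, sp=-1, e=sp−y≈-1.292436; I≈1.760455, D=e−e_prev≈-1.992201; u=3/4·(-1.292436)+0·1.760455+0·(-1.992201)≈-0.969327; next y=1/10·0.292436+1/2·(-0.969327)≈-0.455420
n=5: y≈-0.455420, sp=-1, e=sp−y≈-0.544580; I≈1.215875, D=e−e_prev≈0.747855; u=3/4·(-0.544580)+0·1.215875+0·0.747855≈-0.408435; next y=1/10·(-0.455420)+1/2·(-0.408435)≈-0.249760
n=6: y≈-0.249760, sp=-1, e=sp−y≈-0.750240; I≈0.465634, D=e−e_prev≈-0.205660; u=3/4·(-0.750240)+0·0.465634+0·(-0.205660)≈-0.562680; next y=1/10·(-0.249760)+1/2·(-0.562680)≈-0.306316
n=7: y≈-0.306316, sp=-1, e=sp−y≈-0.693684; I≈-0.228049, D=e−e_prev≈0.056557; u=3/4·(-0.693684)+0·(-0.228049)+0·0.056557≈-0.520263; next y=1/10·(-0.306316)+1/2·(-0.520263)≈-0.290763
n=8: y≈-0.290763, sp=-1, e=sp−y≈-0.709237; I≈-0.937286, D=e−e_prev≈-0.015553; u=3/4·(-0.709237)+0·(-0.937286)+0·(-0.015553)≈-0.531928; next y=1/10·(-0.290763)+1/2·(-0.531928)≈-0.295040
n=9: y≈-0.295040, sp=2, e=sp−y≈2.295040; I≈1.357754, D=e−e_prev≈3.004277; u=3/4·2.295040+0·1.357754+0·3.004277≈1.721280; next y=1/10·(-0.295040)+1/2·1.721280≈0.831136
n=10: y≈0.831136, sp=2, e=sp−y≈1.168864; I≈2.526618, D=e−e_prev≈-1.126176; u=3/4·1.168864+0·2.526618+0·(-1.126176)≈0.876648; next y=1/10·0.831136+1/2·0.876648≈0.521438
n=11: y≈0.521438, sp=2, e=sp−y≈1.478562; I≈4.005180, D=e−e_prev≈0.309698; u=3/4·1.478562+0·4.005180+0·0.309698≈1.108922; next y=1/10·0.521438+1/2·1.108922≈0.606605
n=12: y≈0.606605, sp=2, e=sp−y≈1.393395; I≈5.398575, D=e−e_prev≈-0.085167; u=3/4·1.393395+0·5.398575+0·(-0.085167)≈1.045047; next y=1/10·0.606605+1/2·1.045047≈0.583184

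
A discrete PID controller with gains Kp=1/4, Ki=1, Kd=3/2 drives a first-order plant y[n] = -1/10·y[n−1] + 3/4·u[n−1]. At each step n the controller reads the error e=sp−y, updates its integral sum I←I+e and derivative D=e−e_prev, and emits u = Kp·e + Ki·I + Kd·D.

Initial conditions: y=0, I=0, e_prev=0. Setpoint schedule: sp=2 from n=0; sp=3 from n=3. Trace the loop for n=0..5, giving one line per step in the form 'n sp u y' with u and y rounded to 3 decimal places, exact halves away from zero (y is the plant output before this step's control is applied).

(exact arithmetic carried between steps; '≈' marks a value shown rounded to 6 d.p. or computed from one; I and e_prev carry over from the previous line; the table rounds u and y to 3 d.p., halves away from zero)
n=0: y=0, sp=2, e=sp−y=2; I=2, D=e−e_prev=2; u=1/4·2+1·2+3/2·2=5.5; next y=-1/10·0+3/4·5.5=4.125
n=1: y=4.125, sp=2, e=sp−y=-2.125; I=-0.125, D=e−e_prev=-4.125; u=1/4·(-2.125)+1·(-0.125)+3/2·(-4.125)=-6.84375; next y=-1/10·4.125+3/4·(-6.84375)≈-5.545313
n=2: y≈-5.545313, sp=2, e=sp−y≈7.545313; I≈7.420313, D=e−e_prev≈9.670313; u=1/4·7.545313+1·7.420313+3/2·9.670313≈23.812109; next y=-1/10·(-5.545313)+3/4·23.812109≈18.413613
n=3: y≈18.413613, sp=3, e=sp−y≈-15.413613; I≈-7.993301, D=e−e_prev≈-22.958926; u=1/4·(-15.413613)+1·(-7.993301)+3/2·(-22.958926)≈-46.285093; next y=-1/10·18.413613+3/4·(-46.285093)≈-36.555181
n=4: y≈-36.555181, sp=3, e=sp−y≈39.555181; I≈31.561880, D=e−e_prev≈54.968794; u=1/4·39.555181+1·31.561880+3/2·54.968794≈123.903867; next y=-1/10·(-36.555181)+3/4·123.903867≈96.583418
n=5: y≈96.583418, sp=3, e=sp−y≈-93.583418; I≈-62.021538, D=e−e_prev≈-133.138599; u=1/4·(-93.583418)+1·(-62.021538)+3/2·(-133.138599)≈-285.125291; next y=-1/10·96.583418+3/4·(-285.125291)≈-223.502310

0 2 5.500 0.000
1 2 -6.844 4.125
2 2 23.812 -5.545
3 3 -46.285 18.414
4 3 123.904 -36.555
5 3 -285.125 96.583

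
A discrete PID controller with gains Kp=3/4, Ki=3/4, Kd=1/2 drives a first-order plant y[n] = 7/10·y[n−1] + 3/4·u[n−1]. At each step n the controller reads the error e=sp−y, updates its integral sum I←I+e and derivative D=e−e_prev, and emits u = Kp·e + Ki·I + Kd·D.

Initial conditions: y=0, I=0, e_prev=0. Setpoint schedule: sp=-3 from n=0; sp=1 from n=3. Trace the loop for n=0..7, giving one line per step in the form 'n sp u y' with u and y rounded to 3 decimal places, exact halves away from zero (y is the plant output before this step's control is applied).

0 -3 -6.000 0.000
1 -3 2.250 -4.500
2 -3 -4.950 -1.463
3 1 9.963 -4.736
4 1 -7.158 4.157
5 1 8.152 -2.459
6 1 -6.265 4.393
7 1 6.649 -1.624

(exact arithmetic carried between steps; '≈' marks a value shown rounded to 6 d.p. or computed from one; I and e_prev carry over from the previous line; the table rounds u and y to 3 d.p., halves away from zero)
n=0: y=0, sp=-3, e=sp−y=-3; I=-3, D=e−e_prev=-3; u=3/4·(-3)+3/4·(-3)+1/2·(-3)=-6; next y=7/10·0+3/4·(-6)=-4.5
n=1: y=-4.5, sp=-3, e=sp−y=1.5; I=-1.5, D=e−e_prev=4.5; u=3/4·1.5+3/4·(-1.5)+1/2·4.5=2.25; next y=7/10·(-4.5)+3/4·2.25=-1.4625
n=2: y=-1.4625, sp=-3, e=sp−y=-1.5375; I=-3.0375, D=e−e_prev=-3.0375; u=3/4·(-1.5375)+3/4·(-3.0375)+1/2·(-3.0375)=-4.95; next y=7/10·(-1.4625)+3/4·(-4.95)=-4.73625
n=3: y=-4.73625, sp=1, e=sp−y=5.73625; I=2.69875, D=e−e_prev=7.27375; u=3/4·5.73625+3/4·2.69875+1/2·7.27375=9.963125; next y=7/10·(-4.73625)+3/4·9.963125≈4.156969
n=4: y≈4.156969, sp=1, e=sp−y≈-3.156969; I≈-0.458219, D=e−e_prev≈-8.893219; u=3/4·(-3.156969)+3/4·(-0.458219)+1/2·(-8.893219)≈-7.158; next y=7/10·4.156969+3/4·(-7.158)≈-2.458622
n=5: y≈-2.458622, sp=1, e=sp−y≈3.458622; I≈3.000403, D=e−e_prev≈6.615591; u=3/4·3.458622+3/4·3.000403+1/2·6.615591≈8.152064; next y=7/10·(-2.458622)+3/4·8.152064≈4.393013
n=6: y≈4.393013, sp=1, e=sp−y≈-3.393013; I≈-0.392610, D=e−e_prev≈-6.851635; u=3/4·(-3.393013)+3/4·(-0.392610)+1/2·(-6.851635)≈-6.265034; next y=7/10·4.393013+3/4·(-6.265034)≈-1.623667
n=7: y≈-1.623667, sp=1, e=sp−y≈2.623667; I≈2.231057, D=e−e_prev≈6.016679; u=3/4·2.623667+3/4·2.231057+1/2·6.016679≈6.649382; next y=7/10·(-1.623667)+3/4·6.649382≈3.850470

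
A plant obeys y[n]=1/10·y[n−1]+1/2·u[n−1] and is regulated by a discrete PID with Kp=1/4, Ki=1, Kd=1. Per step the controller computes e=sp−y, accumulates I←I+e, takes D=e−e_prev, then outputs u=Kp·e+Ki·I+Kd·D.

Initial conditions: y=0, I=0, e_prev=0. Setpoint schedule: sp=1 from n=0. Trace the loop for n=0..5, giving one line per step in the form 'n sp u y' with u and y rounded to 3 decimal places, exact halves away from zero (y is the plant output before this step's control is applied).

(exact arithmetic carried between steps; '≈' marks a value shown rounded to 6 d.p. or computed from one; I and e_prev carry over from the previous line; the table rounds u and y to 3 d.p., halves away from zero)
n=0: y=0, sp=1, e=sp−y=1; I=1, D=e−e_prev=1; u=1/4·1+1·1+1·1=2.25; next y=1/10·0+1/2·2.25=1.125
n=1: y=1.125, sp=1, e=sp−y=-0.125; I=0.875, D=e−e_prev=-1.125; u=1/4·(-0.125)+1·0.875+1·(-1.125)=-0.28125; next y=1/10·1.125+1/2·(-0.28125)=-0.028125
n=2: y=-0.028125, sp=1, e=sp−y=1.028125; I=1.903125, D=e−e_prev=1.153125; u=1/4·1.028125+1·1.903125+1·1.153125≈3.313281; next y=1/10·(-0.028125)+1/2·3.313281≈1.653828
n=3: y≈1.653828, sp=1, e=sp−y≈-0.653828; I≈1.249297, D=e−e_prev≈-1.681953; u=1/4·(-0.653828)+1·1.249297+1·(-1.681953)≈-0.596113; next y=1/10·1.653828+1/2·(-0.596113)≈-0.132674
n=4: y≈-0.132674, sp=1, e=sp−y≈1.132674; I≈2.381971, D=e−e_prev≈1.786502; u=1/4·1.132674+1·2.381971+1·1.786502≈4.451641; next y=1/10·(-0.132674)+1/2·4.451641≈2.212553
n=5: y≈2.212553, sp=1, e=sp−y≈-1.212553; I≈1.169418, D=e−e_prev≈-2.345227; u=1/4·(-1.212553)+1·1.169418+1·(-2.345227)≈-1.478948; next y=1/10·2.212553+1/2·(-1.478948)≈-0.518219

0 1 2.250 0.000
1 1 -0.281 1.125
2 1 3.313 -0.028
3 1 -0.596 1.654
4 1 4.452 -0.133
5 1 -1.479 2.213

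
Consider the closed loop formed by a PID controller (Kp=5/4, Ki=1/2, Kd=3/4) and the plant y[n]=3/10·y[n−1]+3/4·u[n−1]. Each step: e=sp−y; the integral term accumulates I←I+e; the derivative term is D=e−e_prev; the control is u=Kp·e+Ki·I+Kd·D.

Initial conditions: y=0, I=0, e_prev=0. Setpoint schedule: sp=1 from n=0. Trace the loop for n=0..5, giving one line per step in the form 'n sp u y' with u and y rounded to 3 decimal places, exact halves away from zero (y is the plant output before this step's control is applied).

0 1 2.500 0.000
1 1 -2.438 1.875
2 1 6.383 -1.266
3 1 -9.022 4.407
4 1 18.159 -5.445
5 1 -29.584 11.986

(exact arithmetic carried between steps; '≈' marks a value shown rounded to 6 d.p. or computed from one; I and e_prev carry over from the previous line; the table rounds u and y to 3 d.p., halves away from zero)
n=0: y=0, sp=1, e=sp−y=1; I=1, D=e−e_prev=1; u=5/4·1+1/2·1+3/4·1=2.5; next y=3/10·0+3/4·2.5=1.875
n=1: y=1.875, sp=1, e=sp−y=-0.875; I=0.125, D=e−e_prev=-1.875; u=5/4·(-0.875)+1/2·0.125+3/4·(-1.875)=-2.4375; next y=3/10·1.875+3/4·(-2.4375)=-1.265625
n=2: y=-1.265625, sp=1, e=sp−y=2.265625; I=2.390625, D=e−e_prev=3.140625; u=5/4·2.265625+1/2·2.390625+3/4·3.140625≈6.382813; next y=3/10·(-1.265625)+3/4·6.382813≈4.407422
n=3: y≈4.407422, sp=1, e=sp−y≈-3.407422; I≈-1.016797, D=e−e_prev≈-5.673047; u=5/4·(-3.407422)+1/2·(-1.016797)+3/4·(-5.673047)≈-9.022461; next y=3/10·4.407422+3/4·(-9.022461)≈-5.444619
n=4: y≈-5.444619, sp=1, e=sp−y≈6.444619; I≈5.427822, D=e−e_prev≈9.852041; u=5/4·6.444619+1/2·5.427822+3/4·9.852041≈18.158716; next y=3/10·(-5.444619)+3/4·18.158716≈11.985651
n=5: y≈11.985651, sp=1, e=sp−y≈-10.985651; I≈-5.557829, D=e−e_prev≈-17.430270; u=5/4·(-10.985651)+1/2·(-5.557829)+3/4·(-17.430270)≈-29.583681; next y=3/10·11.985651+3/4·(-29.583681)≈-18.592065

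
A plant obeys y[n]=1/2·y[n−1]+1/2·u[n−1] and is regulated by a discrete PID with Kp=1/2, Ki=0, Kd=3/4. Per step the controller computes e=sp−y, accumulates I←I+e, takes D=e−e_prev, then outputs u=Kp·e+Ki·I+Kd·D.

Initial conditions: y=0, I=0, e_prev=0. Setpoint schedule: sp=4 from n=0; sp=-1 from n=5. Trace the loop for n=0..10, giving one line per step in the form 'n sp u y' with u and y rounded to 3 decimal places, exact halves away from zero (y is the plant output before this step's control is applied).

(exact arithmetic carried between steps; '≈' marks a value shown rounded to 6 d.p. or computed from one; I and e_prev carry over from the previous line; the table rounds u and y to 3 d.p., halves away from zero)
n=0: y=0, sp=4, e=sp−y=4; I=4, D=e−e_prev=4; u=1/2·4+0·4+3/4·4=5; next y=1/2·0+1/2·5=2.5
n=1: y=2.5, sp=4, e=sp−y=1.5; I=5.5, D=e−e_prev=-2.5; u=1/2·1.5+0·5.5+3/4·(-2.5)=-1.125; next y=1/2·2.5+1/2·(-1.125)=0.6875
n=2: y=0.6875, sp=4, e=sp−y=3.3125; I=8.8125, D=e−e_prev=1.8125; u=1/2·3.3125+0·8.8125+3/4·1.8125=3.015625; next y=1/2·0.6875+1/2·3.015625≈1.851563
n=3: y≈1.851563, sp=4, e=sp−y≈2.148438; I≈10.960938, D=e−e_prev≈-1.164063; u=1/2·2.148438+0·10.960938+3/4·(-1.164063)≈0.201172; next y=1/2·1.851563+1/2·0.201172≈1.026367
n=4: y≈1.026367, sp=4, e=sp−y≈2.973633; I≈13.934570, D=e−e_prev≈0.825195; u=1/2·2.973633+0·13.934570+3/4·0.825195≈2.105713; next y=1/2·1.026367+1/2·2.105713≈1.566040
n=5: y≈1.566040, sp=-1, e=sp−y≈-2.566040; I≈11.368530, D=e−e_prev≈-5.539673; u=1/2·(-2.566040)+0·11.368530+3/4·(-5.539673)≈-5.437775; next y=1/2·1.566040+1/2·(-5.437775)≈-1.935867
n=6: y≈-1.935867, sp=-1, e=sp−y≈0.935867; I≈12.304398, D=e−e_prev≈3.501907; u=1/2·0.935867+0·12.304398+3/4·3.501907≈3.094364; next y=1/2·(-1.935867)+1/2·3.094364≈0.579248
n=7: y≈0.579248, sp=-1, e=sp−y≈-1.579248; I≈10.725149, D=e−e_prev≈-2.515116; u=1/2·(-1.579248)+0·10.725149+3/4·(-2.515116)≈-2.675961; next y=1/2·0.579248+1/2·(-2.675961)≈-1.048356
n=8: y≈-1.048356, sp=-1, e=sp−y≈0.048356; I≈10.773505, D=e−e_prev≈1.627605; u=1/2·0.048356+0·10.773505+3/4·1.627605≈1.244882; next y=1/2·(-1.048356)+1/2·1.244882≈0.098263
n=9: y≈0.098263, sp=-1, e=sp−y≈-1.098263; I≈9.675243, D=e−e_prev≈-1.146619; u=1/2·(-1.098263)+0·9.675243+3/4·(-1.146619)≈-1.409096; next y=1/2·0.098263+1/2·(-1.409096)≈-0.655416
n=10: y≈-0.655416, sp=-1, e=sp−y≈-0.344584; I≈9.330659, D=e−e_prev≈0.753679; u=1/2·(-0.344584)+0·9.330659+3/4·0.753679≈0.392968; next y=1/2·(-0.655416)+1/2·0.392968≈-0.131224

0 4 5.000 0.000
1 4 -1.125 2.500
2 4 3.016 0.688
3 4 0.201 1.852
4 4 2.106 1.026
5 -1 -5.438 1.566
6 -1 3.094 -1.936
7 -1 -2.676 0.579
8 -1 1.245 -1.048
9 -1 -1.409 0.098
10 -1 0.393 -0.655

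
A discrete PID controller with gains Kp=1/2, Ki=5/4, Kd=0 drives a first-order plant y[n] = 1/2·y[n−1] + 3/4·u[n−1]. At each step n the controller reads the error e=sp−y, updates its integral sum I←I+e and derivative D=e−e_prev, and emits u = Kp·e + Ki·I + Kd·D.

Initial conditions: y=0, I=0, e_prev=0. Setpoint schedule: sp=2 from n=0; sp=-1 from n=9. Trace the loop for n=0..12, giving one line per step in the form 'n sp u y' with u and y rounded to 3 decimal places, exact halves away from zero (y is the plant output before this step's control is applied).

0 2 3.500 0.000
1 2 1.406 2.625
2 2 1.076 2.367
3 2 1.276 1.991
4 2 1.355 1.952
5 2 1.345 1.992
6 2 1.333 2.004
7 2 1.332 2.002
8 2 1.333 2.000
9 -1 -3.917 2.000
10 -1 -0.776 -1.938
11 -1 -0.281 -1.551
12 -1 -0.581 -0.986

(exact arithmetic carried between steps; '≈' marks a value shown rounded to 6 d.p. or computed from one; I and e_prev carry over from the previous line; the table rounds u and y to 3 d.p., halves away from zero)
n=0: y=0, sp=2, e=sp−y=2; I=2, D=e−e_prev=2; u=1/2·2+5/4·2+0·2=3.5; next y=1/2·0+3/4·3.5=2.625
n=1: y=2.625, sp=2, e=sp−y=-0.625; I=1.375, D=e−e_prev=-2.625; u=1/2·(-0.625)+5/4·1.375+0·(-2.625)=1.40625; next y=1/2·2.625+3/4·1.40625≈2.367188
n=2: y≈2.367188, sp=2, e=sp−y≈-0.367188; I≈1.007813, D=e−e_prev≈0.257813; u=1/2·(-0.367188)+5/4·1.007813+0·0.257813≈1.076172; next y=1/2·2.367188+3/4·1.076172≈1.990723
n=3: y≈1.990723, sp=2, e=sp−y≈0.009277; I≈1.017090, D=e−e_prev≈0.376465; u=1/2·0.009277+5/4·1.017090+0·0.376465≈1.276001; next y=1/2·1.990723+3/4·1.276001≈1.952362
n=4: y≈1.952362, sp=2, e=sp−y≈0.047638; I≈1.064728, D=e−e_prev≈0.038361; u=1/2·0.047638+5/4·1.064728+0·0.038361≈1.354729; next y=1/2·1.952362+3/4·1.354729≈1.992228
n=5: y≈1.992228, sp=2, e=sp−y≈0.007772; I≈1.072500, D=e−e_prev≈-0.039865; u=1/2·0.007772+5/4·1.072500+0·(-0.039865)≈1.344512; next y=1/2·1.992228+3/4·1.344512≈2.004497
n=6: y≈2.004497, sp=2, e=sp−y≈-0.004497; I≈1.068003, D=e−e_prev≈-0.012270; u=1/2·(-0.004497)+5/4·1.068003+0·(-0.012270)≈1.332755; next y=1/2·2.004497+3/4·1.332755≈2.001815
n=7: y≈2.001815, sp=2, e=sp−y≈-0.001815; I≈1.066188, D=e−e_prev≈0.002683; u=1/2·(-0.001815)+5/4·1.066188+0·0.002683≈1.331828; next y=1/2·2.001815+3/4·1.331828≈1.999778
n=8: y≈1.999778, sp=2, e=sp−y≈0.000222; I≈1.066410, D=e−e_prev≈0.002037; u=1/2·0.000222+5/4·1.066410+0·0.002037≈1.333123; next y=1/2·1.999778+3/4·1.333123≈1.999732
n=9: y≈1.999732, sp=-1, e=sp−y≈-2.999732; I≈-1.933322, D=e−e_prev≈-2.999953; u=1/2·(-2.999732)+5/4·(-1.933322)+0·(-2.999953)≈-3.916518; next y=1/2·1.999732+3/4·(-3.916518)≈-1.937523
n=10: y≈-1.937523, sp=-1, e=sp−y≈0.937523; I≈-0.995799, D=e−e_prev≈3.937254; u=1/2·0.937523+5/4·(-0.995799)+0·3.937254≈-0.775988; next y=1/2·(-1.937523)+3/4·(-0.775988)≈-1.550752
n=11: y≈-1.550752, sp=-1, e=sp−y≈0.550752; I≈-0.445047, D=e−e_prev≈-0.386771; u=1/2·0.550752+5/4·(-0.445047)+0·(-0.386771)≈-0.280933; next y=1/2·(-1.550752)+3/4·(-0.280933)≈-0.986076
n=12: y≈-0.986076, sp=-1, e=sp−y≈-0.013924; I≈-0.458971, D=e−e_prev≈-0.564676; u=1/2·(-0.013924)+5/4·(-0.458971)+0·(-0.564676)≈-0.580676; next y=1/2·(-0.986076)+3/4·(-0.580676)≈-0.928545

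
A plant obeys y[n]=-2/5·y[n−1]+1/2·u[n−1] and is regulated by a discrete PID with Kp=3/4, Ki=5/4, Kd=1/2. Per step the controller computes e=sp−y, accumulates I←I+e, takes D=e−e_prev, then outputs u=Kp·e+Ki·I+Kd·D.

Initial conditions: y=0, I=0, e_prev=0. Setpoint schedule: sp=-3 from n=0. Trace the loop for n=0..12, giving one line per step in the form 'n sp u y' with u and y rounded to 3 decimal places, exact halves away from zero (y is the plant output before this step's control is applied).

0 -3 -7.500 0.000
1 -3 -0.375 -3.750
2 -3 -13.969 1.313
3 -3 5.227 -7.509
4 -3 -26.364 5.617
5 -3 22.042 -15.429
6 -3 -54.498 17.193
7 -3 64.869 -34.126
8 -3 -122.410 46.085
9 -3 170.649 -79.639
10 -3 -288.462 117.180
11 -3 430.430 -191.103
12 -3 -695.480 291.656

(exact arithmetic carried between steps; '≈' marks a value shown rounded to 6 d.p. or computed from one; I and e_prev carry over from the previous line; the table rounds u and y to 3 d.p., halves away from zero)
n=0: y=0, sp=-3, e=sp−y=-3; I=-3, D=e−e_prev=-3; u=3/4·(-3)+5/4·(-3)+1/2·(-3)=-7.5; next y=-2/5·0+1/2·(-7.5)=-3.75
n=1: y=-3.75, sp=-3, e=sp−y=0.75; I=-2.25, D=e−e_prev=3.75; u=3/4·0.75+5/4·(-2.25)+1/2·3.75=-0.375; next y=-2/5·(-3.75)+1/2·(-0.375)=1.3125
n=2: y=1.3125, sp=-3, e=sp−y=-4.3125; I=-6.5625, D=e−e_prev=-5.0625; u=3/4·(-4.3125)+5/4·(-6.5625)+1/2·(-5.0625)=-13.96875; next y=-2/5·1.3125+1/2·(-13.96875)=-7.509375
n=3: y=-7.509375, sp=-3, e=sp−y=4.509375; I=-2.053125, D=e−e_prev=8.821875; u=3/4·4.509375+5/4·(-2.053125)+1/2·8.821875≈5.226563; next y=-2/5·(-7.509375)+1/2·5.226563≈5.617031
n=4: y≈5.617031, sp=-3, e=sp−y≈-8.617031; I≈-10.670156, D=e−e_prev≈-13.126406; u=3/4·(-8.617031)+5/4·(-10.670156)+1/2·(-13.126406)≈-26.363672; next y=-2/5·5.617031+1/2·(-26.363672)≈-15.428648
n=5: y≈-15.428648, sp=-3, e=sp−y≈12.428648; I≈1.758492, D=e−e_prev≈21.045680; u=3/4·12.428648+5/4·1.758492+1/2·21.045680≈22.042441; next y=-2/5·(-15.428648)+1/2·22.042441≈17.192680
n=6: y≈17.192680, sp=-3, e=sp−y≈-20.192680; I≈-18.434188, D=e−e_prev≈-32.621329; u=3/4·(-20.192680)+5/4·(-18.434188)+1/2·(-32.621329)≈-54.497909; next y=-2/5·17.192680+1/2·(-54.497909)≈-34.126027
n=7: y≈-34.126027, sp=-3, e=sp−y≈31.126027; I≈12.691839, D=e−e_prev≈51.318707; u=3/4·31.126027+5/4·12.691839+1/2·51.318707≈64.868672; next y=-2/5·(-34.126027)+1/2·64.868672≈46.084747
n=8: y≈46.084747, sp=-3, e=sp−y≈-49.084747; I≈-36.392908, D=e−e_prev≈-80.210773; u=3/4·(-49.084747)+5/4·(-36.392908)+1/2·(-80.210773)≈-122.410081; next y=-2/5·46.084747+1/2·(-122.410081)≈-79.638939
n=9: y≈-79.638939, sp=-3, e=sp−y≈76.638939; I≈40.246031, D=e−e_prev≈125.723686; u=3/4·76.638939+5/4·40.246031+1/2·125.723686≈170.648587; next y=-2/5·(-79.638939)+1/2·170.648587≈117.179869
n=10: y≈117.179869, sp=-3, e=sp−y≈-120.179869; I≈-79.933838, D=e−e_prev≈-196.818808; u=3/4·(-120.179869)+5/4·(-79.933838)+1/2·(-196.818808)≈-288.461603; next y=-2/5·117.179869+1/2·(-288.461603)≈-191.102749
n=11: y≈-191.102749, sp=-3, e=sp−y≈188.102749; I≈108.168911, D=e−e_prev≈308.282618; u=3/4·188.102749+5/4·108.168911+1/2·308.282618≈430.429510; next y=-2/5·(-191.102749)+1/2·430.429510≈291.655854
n=12: y≈291.655854, sp=-3, e=sp−y≈-294.655854; I≈-186.486943, D=e−e_prev≈-482.758603; u=3/4·(-294.655854)+5/4·(-186.486943)+1/2·(-482.758603)≈-695.479871; next y=-2/5·291.655854+1/2·(-695.479871)≈-464.402278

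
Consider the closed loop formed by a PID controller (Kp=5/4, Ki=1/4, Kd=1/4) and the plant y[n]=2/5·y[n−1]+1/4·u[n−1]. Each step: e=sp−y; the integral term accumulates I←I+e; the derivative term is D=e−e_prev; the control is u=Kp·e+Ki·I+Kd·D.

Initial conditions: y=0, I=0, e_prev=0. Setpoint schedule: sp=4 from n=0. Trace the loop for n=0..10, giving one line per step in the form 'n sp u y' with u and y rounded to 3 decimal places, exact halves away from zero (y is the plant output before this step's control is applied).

(exact arithmetic carried between steps; '≈' marks a value shown rounded to 6 d.p. or computed from one; I and e_prev carry over from the previous line; the table rounds u and y to 3 d.p., halves away from zero)
n=0: y=0, sp=4, e=sp−y=4; I=4, D=e−e_prev=4; u=5/4·4+1/4·4+1/4·4=7; next y=2/5·0+1/4·7=1.75
n=1: y=1.75, sp=4, e=sp−y=2.25; I=6.25, D=e−e_prev=-1.75; u=5/4·2.25+1/4·6.25+1/4·(-1.75)=3.9375; next y=2/5·1.75+1/4·3.9375=1.684375
n=2: y=1.684375, sp=4, e=sp−y=2.315625; I=8.565625, D=e−e_prev=0.065625; u=5/4·2.315625+1/4·8.565625+1/4·0.065625≈5.052344; next y=2/5·1.684375+1/4·5.052344≈1.936836
n=3: y≈1.936836, sp=4, e=sp−y≈2.063164; I≈10.628789, D=e−e_prev≈-0.252461; u=5/4·2.063164+1/4·10.628789+1/4·(-0.252461)≈5.173037; next y=2/5·1.936836+1/4·5.173037≈2.067994
n=4: y≈2.067994, sp=4, e=sp−y≈1.932006; I≈12.560795, D=e−e_prev≈-0.131158; u=5/4·1.932006+1/4·12.560795+1/4·(-0.131158)≈5.522417; next y=2/5·2.067994+1/4·5.522417≈2.207802
n=5: y≈2.207802, sp=4, e=sp−y≈1.792198; I≈14.352994, D=e−e_prev≈-0.139808; u=5/4·1.792198+1/4·14.352994+1/4·(-0.139808)≈5.793544; next y=2/5·2.207802+1/4·5.793544≈2.331507
n=6: y≈2.331507, sp=4, e=sp−y≈1.668493; I≈16.021487, D=e−e_prev≈-0.123705; u=5/4·1.668493+1/4·16.021487+1/4·(-0.123705)≈6.060062; next y=2/5·2.331507+1/4·6.060062≈2.447618
n=7: y≈2.447618, sp=4, e=sp−y≈1.552382; I≈17.573869, D=e−e_prev≈-0.116111; u=5/4·1.552382+1/4·17.573869+1/4·(-0.116111)≈6.304917; next y=2/5·2.447618+1/4·6.304917≈2.555276
n=8: y≈2.555276, sp=4, e=sp−y≈1.444724; I≈19.018592, D=e−e_prev≈-0.107658; u=5/4·1.444724+1/4·19.018592+1/4·(-0.107658)≈6.533638; next y=2/5·2.555276+1/4·6.533638≈2.655520
n=9: y≈2.655520, sp=4, e=sp−y≈1.344480; I≈20.363072, D=e−e_prev≈-0.100244; u=5/4·1.344480+1/4·20.363072+1/4·(-0.100244)≈6.746307; next y=2/5·2.655520+1/4·6.746307≈2.748785
n=10: y≈2.748785, sp=4, e=sp−y≈1.251215; I≈21.614287, D=e−e_prev≈-0.093265; u=5/4·1.251215+1/4·21.614287+1/4·(-0.093265)≈6.944275; next y=2/5·2.748785+1/4·6.944275≈2.835583

0 4 7.000 0.000
1 4 3.938 1.750
2 4 5.052 1.684
3 4 5.173 1.937
4 4 5.522 2.068
5 4 5.794 2.208
6 4 6.060 2.332
7 4 6.305 2.448
8 4 6.534 2.555
9 4 6.746 2.656
10 4 6.944 2.749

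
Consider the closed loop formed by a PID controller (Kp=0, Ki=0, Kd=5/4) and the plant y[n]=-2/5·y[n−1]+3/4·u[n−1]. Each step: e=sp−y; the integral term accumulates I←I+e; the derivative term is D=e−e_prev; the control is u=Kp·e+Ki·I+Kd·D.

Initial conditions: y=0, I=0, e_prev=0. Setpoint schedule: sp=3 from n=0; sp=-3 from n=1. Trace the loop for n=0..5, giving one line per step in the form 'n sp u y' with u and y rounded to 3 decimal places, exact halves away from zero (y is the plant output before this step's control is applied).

(exact arithmetic carried between steps; '≈' marks a value shown rounded to 6 d.p. or computed from one; I and e_prev carry over from the previous line; the table rounds u and y to 3 d.p., halves away from zero)
n=0: y=0, sp=3, e=sp−y=3; I=3, D=e−e_prev=3; u=0·3+0·3+5/4·3=3.75; next y=-2/5·0+3/4·3.75=2.8125
n=1: y=2.8125, sp=-3, e=sp−y=-5.8125; I=-2.8125, D=e−e_prev=-8.8125; u=0·(-5.8125)+0·(-2.8125)+5/4·(-8.8125)=-11.015625; next y=-2/5·2.8125+3/4·(-11.015625)≈-9.386719
n=2: y≈-9.386719, sp=-3, e=sp−y≈6.386719; I≈3.574219, D=e−e_prev≈12.199219; u=0·6.386719+0·3.574219+5/4·12.199219≈15.249023; next y=-2/5·(-9.386719)+3/4·15.249023≈15.191455
n=3: y≈15.191455, sp=-3, e=sp−y≈-18.191455; I≈-14.617236, D=e−e_prev≈-24.578174; u=0·(-18.191455)+0·(-14.617236)+5/4·(-24.578174)≈-30.722717; next y=-2/5·15.191455+3/4·(-30.722717)≈-29.118620
n=4: y≈-29.118620, sp=-3, e=sp−y≈26.118620; I≈11.501384, D=e−e_prev≈44.310075; u=0·26.118620+0·11.501384+5/4·44.310075≈55.387594; next y=-2/5·(-29.118620)+3/4·55.387594≈53.188143
n=5: y≈53.188143, sp=-3, e=sp−y≈-56.188143; I≈-44.686760, D=e−e_prev≈-82.306763; u=0·(-56.188143)+0·(-44.686760)+5/4·(-82.306763)≈-102.883454; next y=-2/5·53.188143+3/4·(-102.883454)≈-98.437848

0 3 3.750 0.000
1 -3 -11.016 2.813
2 -3 15.249 -9.387
3 -3 -30.723 15.191
4 -3 55.388 -29.119
5 -3 -102.883 53.188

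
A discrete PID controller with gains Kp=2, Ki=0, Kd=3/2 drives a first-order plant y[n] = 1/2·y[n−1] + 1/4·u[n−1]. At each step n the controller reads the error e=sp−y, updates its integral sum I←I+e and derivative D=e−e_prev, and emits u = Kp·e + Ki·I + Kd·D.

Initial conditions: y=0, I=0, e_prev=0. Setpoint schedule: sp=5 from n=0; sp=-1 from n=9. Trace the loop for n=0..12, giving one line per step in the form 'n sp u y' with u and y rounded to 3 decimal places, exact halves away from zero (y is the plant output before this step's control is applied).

(exact arithmetic carried between steps; '≈' marks a value shown rounded to 6 d.p. or computed from one; I and e_prev carry over from the previous line; the table rounds u and y to 3 d.p., halves away from zero)
n=0: y=0, sp=5, e=sp−y=5; I=5, D=e−e_prev=5; u=2·5+0·5+3/2·5=17.5; next y=1/2·0+1/4·17.5=4.375
n=1: y=4.375, sp=5, e=sp−y=0.625; I=5.625, D=e−e_prev=-4.375; u=2·0.625+0·5.625+3/2·(-4.375)=-5.3125; next y=1/2·4.375+1/4·(-5.3125)=0.859375
n=2: y=0.859375, sp=5, e=sp−y=4.140625; I=9.765625, D=e−e_prev=3.515625; u=2·4.140625+0·9.765625+3/2·3.515625≈13.554688; next y=1/2·0.859375+1/4·13.554688≈3.818359
n=3: y≈3.818359, sp=5, e=sp−y≈1.181641; I≈10.947266, D=e−e_prev≈-2.958984; u=2·1.181641+0·10.947266+3/2·(-2.958984)≈-2.075195; next y=1/2·3.818359+1/4·(-2.075195)≈1.390381
n=4: y≈1.390381, sp=5, e=sp−y≈3.609619; I≈14.556885, D=e−e_prev≈2.427979; u=2·3.609619+0·14.556885+3/2·2.427979≈10.861206; next y=1/2·1.390381+1/4·10.861206≈3.410492
n=5: y≈3.410492, sp=5, e=sp−y≈1.589508; I≈16.146393, D=e−e_prev≈-2.020111; u=2·1.589508+0·16.146393+3/2·(-2.020111)≈0.148849; next y=1/2·3.410492+1/4·0.148849≈1.742458
n=6: y≈1.742458, sp=5, e=sp−y≈3.257542; I≈19.403934, D=e−e_prev≈1.668034; u=2·3.257542+0·19.403934+3/2·1.668034≈9.017134; next y=1/2·1.742458+1/4·9.017134≈3.125513
n=7: y≈3.125513, sp=5, e=sp−y≈1.874487; I≈21.278422, D=e−e_prev≈-1.383054; u=2·1.874487+0·21.278422+3/2·(-1.383054)≈1.674393; next y=1/2·3.125513+1/4·1.674393≈1.981355
n=8: y≈1.981355, sp=5, e=sp−y≈3.018645; I≈24.297067, D=e−e_prev≈1.144158; u=2·3.018645+0·24.297067+3/2·1.144158≈7.753528; next y=1/2·1.981355+1/4·7.753528≈2.929059
n=9: y≈2.929059, sp=-1, e=sp−y≈-3.929059; I≈20.368008, D=e−e_prev≈-6.947705; u=2·(-3.929059)+0·20.368008+3/2·(-6.947705)≈-18.279675; next y=1/2·2.929059+1/4·(-18.279675)≈-3.105389
n=10: y≈-3.105389, sp=-1, e=sp−y≈2.105389; I≈22.473397, D=e−e_prev≈6.034448; u=2·2.105389+0·22.473397+3/2·6.034448≈13.262451; next y=1/2·(-3.105389)+1/4·13.262451≈1.762918
n=11: y≈1.762918, sp=-1, e=sp−y≈-2.762918; I≈19.710479, D=e−e_prev≈-4.868307; u=2·(-2.762918)+0·19.710479+3/2·(-4.868307)≈-12.828297; next y=1/2·1.762918+1/4·(-12.828297)≈-2.325615
n=12: y≈-2.325615, sp=-1, e=sp−y≈1.325615; I≈21.036094, D=e−e_prev≈4.088533; u=2·1.325615+0·21.036094+3/2·4.088533≈8.784031; next y=1/2·(-2.325615)+1/4·8.784031≈1.033200

0 5 17.500 0.000
1 5 -5.313 4.375
2 5 13.555 0.859
3 5 -2.075 3.818
4 5 10.861 1.390
5 5 0.149 3.410
6 5 9.017 1.742
7 5 1.674 3.126
8 5 7.754 1.981
9 -1 -18.280 2.929
10 -1 13.262 -3.105
11 -1 -12.828 1.763
12 -1 8.784 -2.326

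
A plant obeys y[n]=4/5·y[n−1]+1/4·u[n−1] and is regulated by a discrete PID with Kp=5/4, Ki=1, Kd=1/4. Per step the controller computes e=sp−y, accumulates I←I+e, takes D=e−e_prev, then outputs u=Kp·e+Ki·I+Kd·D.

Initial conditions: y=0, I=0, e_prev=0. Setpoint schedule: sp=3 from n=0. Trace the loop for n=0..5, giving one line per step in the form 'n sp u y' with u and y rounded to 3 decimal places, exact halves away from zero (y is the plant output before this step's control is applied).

0 3 7.500 0.000
1 3 5.063 1.875
2 3 4.430 2.766
3 3 3.501 3.320
4 3 2.791 3.531
5 3 2.334 3.523

(exact arithmetic carried between steps; '≈' marks a value shown rounded to 6 d.p. or computed from one; I and e_prev carry over from the previous line; the table rounds u and y to 3 d.p., halves away from zero)
n=0: y=0, sp=3, e=sp−y=3; I=3, D=e−e_prev=3; u=5/4·3+1·3+1/4·3=7.5; next y=4/5·0+1/4·7.5=1.875
n=1: y=1.875, sp=3, e=sp−y=1.125; I=4.125, D=e−e_prev=-1.875; u=5/4·1.125+1·4.125+1/4·(-1.875)=5.0625; next y=4/5·1.875+1/4·5.0625=2.765625
n=2: y=2.765625, sp=3, e=sp−y=0.234375; I=4.359375, D=e−e_prev=-0.890625; u=5/4·0.234375+1·4.359375+1/4·(-0.890625)≈4.429688; next y=4/5·2.765625+1/4·4.429688≈3.319922
n=3: y≈3.319922, sp=3, e=sp−y≈-0.319922; I≈4.039453, D=e−e_prev≈-0.554297; u=5/4·(-0.319922)+1·4.039453+1/4·(-0.554297)≈3.500977; next y=4/5·3.319922+1/4·3.500977≈3.531182
n=4: y≈3.531182, sp=3, e=sp−y≈-0.531182; I≈3.508271, D=e−e_prev≈-0.211260; u=5/4·(-0.531182)+1·3.508271+1/4·(-0.211260)≈2.791479; next y=4/5·3.531182+1/4·2.791479≈3.522815
n=5: y≈3.522815, sp=3, e=sp−y≈-0.522815; I≈2.985456, D=e−e_prev≈0.008366; u=5/4·(-0.522815)+1·2.985456+1/4·0.008366≈2.334029; next y=4/5·3.522815+1/4·2.334029≈3.401759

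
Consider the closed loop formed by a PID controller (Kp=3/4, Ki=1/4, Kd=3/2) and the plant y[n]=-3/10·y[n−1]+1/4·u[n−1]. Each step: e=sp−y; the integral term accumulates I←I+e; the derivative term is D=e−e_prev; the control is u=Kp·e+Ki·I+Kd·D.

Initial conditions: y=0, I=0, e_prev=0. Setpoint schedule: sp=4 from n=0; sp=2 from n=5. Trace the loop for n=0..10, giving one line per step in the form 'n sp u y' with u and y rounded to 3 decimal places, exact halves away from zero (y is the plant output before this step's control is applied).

0 4 10.000 0.000
1 4 -1.250 2.500
2 4 11.781 -1.063
3 4 -3.113 3.264
4 4 16.115 -1.758
5 2 -10.762 4.556
6 2 22.602 -4.057
7 2 -16.116 6.868
8 2 31.447 -6.089
9 2 -25.411 9.689
10 2 43.704 -9.259

(exact arithmetic carried between steps; '≈' marks a value shown rounded to 6 d.p. or computed from one; I and e_prev carry over from the previous line; the table rounds u and y to 3 d.p., halves away from zero)
n=0: y=0, sp=4, e=sp−y=4; I=4, D=e−e_prev=4; u=3/4·4+1/4·4+3/2·4=10; next y=-3/10·0+1/4·10=2.5
n=1: y=2.5, sp=4, e=sp−y=1.5; I=5.5, D=e−e_prev=-2.5; u=3/4·1.5+1/4·5.5+3/2·(-2.5)=-1.25; next y=-3/10·2.5+1/4·(-1.25)=-1.0625
n=2: y=-1.0625, sp=4, e=sp−y=5.0625; I=10.5625, D=e−e_prev=3.5625; u=3/4·5.0625+1/4·10.5625+3/2·3.5625=11.78125; next y=-3/10·(-1.0625)+1/4·11.78125≈3.264063
n=3: y≈3.264063, sp=4, e=sp−y≈0.735938; I≈11.298438, D=e−e_prev≈-4.326563; u=3/4·0.735938+1/4·11.298438+3/2·(-4.326563)≈-3.113281; next y=-3/10·3.264063+1/4·(-3.113281)≈-1.757539
n=4: y≈-1.757539, sp=4, e=sp−y≈5.757539; I≈17.055977, D=e−e_prev≈5.021602; u=3/4·5.757539+1/4·17.055977+3/2·5.021602≈16.114551; next y=-3/10·(-1.757539)+1/4·16.114551≈4.555899
n=5: y≈4.555899, sp=2, e=sp−y≈-2.555899; I≈14.500077, D=e−e_prev≈-8.313438; u=3/4·(-2.555899)+1/4·14.500077+3/2·(-8.313438)≈-10.762063; next y=-3/10·4.555899+1/4·(-10.762063)≈-4.057286
n=6: y≈-4.057286, sp=2, e=sp−y≈6.057286; I≈20.557363, D=e−e_prev≈8.613185; u=3/4·6.057286+1/4·20.557363+3/2·8.613185≈22.602082; next y=-3/10·(-4.057286)+1/4·22.602082≈6.867706
n=7: y≈6.867706, sp=2, e=sp−y≈-4.867706; I≈15.689656, D=e−e_prev≈-10.924992; u=3/4·(-4.867706)+1/4·15.689656+3/2·(-10.924992)≈-16.115853; next y=-3/10·6.867706+1/4·(-16.115853)≈-6.089275
n=8: y≈-6.089275, sp=2, e=sp−y≈8.089275; I≈23.778932, D=e−e_prev≈12.956981; u=3/4·8.089275+1/4·23.778932+3/2·12.956981≈31.447162; next y=-3/10·(-6.089275)+1/4·31.447162≈9.688573
n=9: y≈9.688573, sp=2, e=sp−y≈-7.688573; I≈16.090359, D=e−e_prev≈-15.777848; u=3/4·(-7.688573)+1/4·16.090359+3/2·(-15.777848)≈-25.410612; next y=-3/10·9.688573+1/4·(-25.410612)≈-9.259225
n=10: y≈-9.259225, sp=2, e=sp−y≈11.259225; I≈27.349584, D=e−e_prev≈18.947798; u=3/4·11.259225+1/4·27.349584+3/2·18.947798≈43.703511; next y=-3/10·(-9.259225)+1/4·43.703511≈13.703645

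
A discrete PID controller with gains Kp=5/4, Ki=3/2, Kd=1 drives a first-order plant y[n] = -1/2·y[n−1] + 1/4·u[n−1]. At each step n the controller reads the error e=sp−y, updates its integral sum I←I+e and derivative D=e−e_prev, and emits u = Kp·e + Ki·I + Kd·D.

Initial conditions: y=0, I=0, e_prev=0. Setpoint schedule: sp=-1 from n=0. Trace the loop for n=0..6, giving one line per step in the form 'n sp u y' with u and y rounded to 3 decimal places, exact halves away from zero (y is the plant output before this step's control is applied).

0 -1 -3.750 0.000
1 -1 -0.734 -0.938
2 -1 -6.351 0.285
3 -1 0.502 -1.730
4 -1 -10.621 0.991
5 -1 4.643 -3.151
6 -1 -18.347 2.736

(exact arithmetic carried between steps; '≈' marks a value shown rounded to 6 d.p. or computed from one; I and e_prev carry over from the previous line; the table rounds u and y to 3 d.p., halves away from zero)
n=0: y=0, sp=-1, e=sp−y=-1; I=-1, D=e−e_prev=-1; u=5/4·(-1)+3/2·(-1)+1·(-1)=-3.75; next y=-1/2·0+1/4·(-3.75)=-0.9375
n=1: y=-0.9375, sp=-1, e=sp−y=-0.0625; I=-1.0625, D=e−e_prev=0.9375; u=5/4·(-0.0625)+3/2·(-1.0625)+1·0.9375=-0.734375; next y=-1/2·(-0.9375)+1/4·(-0.734375)≈0.285156
n=2: y≈0.285156, sp=-1, e=sp−y≈-1.285156; I≈-2.347656, D=e−e_prev≈-1.222656; u=5/4·(-1.285156)+3/2·(-2.347656)+1·(-1.222656)≈-6.350586; next y=-1/2·0.285156+1/4·(-6.350586)≈-1.730225
n=3: y≈-1.730225, sp=-1, e=sp−y≈0.730225; I≈-1.617432, D=e−e_prev≈2.015381; u=5/4·0.730225+3/2·(-1.617432)+1·2.015381≈0.502014; next y=-1/2·(-1.730225)+1/4·0.502014≈0.990616
n=4: y≈0.990616, sp=-1, e=sp−y≈-1.990616; I≈-3.608047, D=e−e_prev≈-2.720840; u=5/4·(-1.990616)+3/2·(-3.608047)+1·(-2.720840)≈-10.621181; next y=-1/2·0.990616+1/4·(-10.621181)≈-3.150603
n=5: y≈-3.150603, sp=-1, e=sp−y≈2.150603; I≈-1.457444, D=e−e_prev≈4.141219; u=5/4·2.150603+3/2·(-1.457444)+1·4.141219≈4.643307; next y=-1/2·(-3.150603)+1/4·4.643307≈2.736128
n=6: y≈2.736128, sp=-1, e=sp−y≈-3.736128; I≈-5.193573, D=e−e_prev≈-5.886732; u=5/4·(-3.736128)+3/2·(-5.193573)+1·(-5.886732)≈-18.347251; next y=-1/2·2.736128+1/4·(-18.347251)≈-5.954877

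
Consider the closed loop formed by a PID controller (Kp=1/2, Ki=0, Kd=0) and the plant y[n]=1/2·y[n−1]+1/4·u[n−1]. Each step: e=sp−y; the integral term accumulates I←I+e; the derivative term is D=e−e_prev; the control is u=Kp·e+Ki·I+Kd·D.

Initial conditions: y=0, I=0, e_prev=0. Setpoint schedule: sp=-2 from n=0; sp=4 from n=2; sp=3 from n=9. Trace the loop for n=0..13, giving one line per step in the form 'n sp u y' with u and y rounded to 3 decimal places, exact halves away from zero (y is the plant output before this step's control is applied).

0 -2 -1.000 0.000
1 -2 -0.875 -0.250
2 4 2.172 -0.344
3 4 1.814 0.371
4 4 1.680 0.639
5 4 1.630 0.740
6 4 1.611 0.777
7 4 1.604 0.792
8 4 1.602 0.797
9 3 1.101 0.799
10 3 1.163 0.675
11 3 1.186 0.628
12 3 1.195 0.610
13 3 1.198 0.604

(exact arithmetic carried between steps; '≈' marks a value shown rounded to 6 d.p. or computed from one; I and e_prev carry over from the previous line; the table rounds u and y to 3 d.p., halves away from zero)
n=0: y=0, sp=-2, e=sp−y=-2; I=-2, D=e−e_prev=-2; u=1/2·(-2)+0·(-2)+0·(-2)=-1; next y=1/2·0+1/4·(-1)=-0.25
n=1: y=-0.25, sp=-2, e=sp−y=-1.75; I=-3.75, D=e−e_prev=0.25; u=1/2·(-1.75)+0·(-3.75)+0·0.25=-0.875; next y=1/2·(-0.25)+1/4·(-0.875)=-0.34375
n=2: y=-0.34375, sp=4, e=sp−y=4.34375; I=0.59375, D=e−e_prev=6.09375; u=1/2·4.34375+0·0.59375+0·6.09375=2.171875; next y=1/2·(-0.34375)+1/4·2.171875≈0.371094
n=3: y≈0.371094, sp=4, e=sp−y≈3.628906; I≈4.222656, D=e−e_prev≈-0.714844; u=1/2·3.628906+0·4.222656+0·(-0.714844)≈1.814453; next y=1/2·0.371094+1/4·1.814453≈0.639160
n=4: y≈0.639160, sp=4, e=sp−y≈3.360840; I≈7.583496, D=e−e_prev≈-0.268066; u=1/2·3.360840+0·7.583496+0·(-0.268066)≈1.680420; next y=1/2·0.639160+1/4·1.680420≈0.739685
n=5: y≈0.739685, sp=4, e=sp−y≈3.260315; I≈10.843811, D=e−e_prev≈-0.100525; u=1/2·3.260315+0·10.843811+0·(-0.100525)≈1.630157; next y=1/2·0.739685+1/4·1.630157≈0.777382
n=6: y≈0.777382, sp=4, e=sp−y≈3.222618; I≈14.066429, D=e−e_prev≈-0.037697; u=1/2·3.222618+0·14.066429+0·(-0.037697)≈1.611309; next y=1/2·0.777382+1/4·1.611309≈0.791518
n=7: y≈0.791518, sp=4, e=sp−y≈3.208482; I≈17.274911, D=e−e_prev≈-0.014136; u=1/2·3.208482+0·17.274911+0·(-0.014136)≈1.604241; next y=1/2·0.791518+1/4·1.604241≈0.796819
n=8: y≈0.796819, sp=4, e=sp−y≈3.203181; I≈20.478092, D=e−e_prev≈-0.005301; u=1/2·3.203181+0·20.478092+0·(-0.005301)≈1.601590; next y=1/2·0.796819+1/4·1.601590≈0.798807
n=9: y≈0.798807, sp=3, e=sp−y≈2.201193; I≈22.679284, D=e−e_prev≈-1.001988; u=1/2·2.201193+0·22.679284+0·(-1.001988)≈1.100596; next y=1/2·0.798807+1/4·1.100596≈0.674553
n=10: y≈0.674553, sp=3, e=sp−y≈2.325447; I≈25.004732, D=e−e_prev≈0.124255; u=1/2·2.325447+0·25.004732+0·0.124255≈1.162724; next y=1/2·0.674553+1/4·1.162724≈0.627957
n=11: y≈0.627957, sp=3, e=sp−y≈2.372043; I≈27.376774, D=e−e_prev≈0.046595; u=1/2·2.372043+0·27.376774+0·0.046595≈1.186021; next y=1/2·0.627957+1/4·1.186021≈0.610484
n=12: y≈0.610484, sp=3, e=sp−y≈2.389516; I≈29.766290, D=e−e_prev≈0.017473; u=1/2·2.389516+0·29.766290+0·0.017473≈1.194758; next y=1/2·0.610484+1/4·1.194758≈0.603931
n=13: y≈0.603931, sp=3, e=sp−y≈2.396069; I≈32.162359, D=e−e_prev≈0.006552; u=1/2·2.396069+0·32.162359+0·0.006552≈1.198034; next y=1/2·0.603931+1/4·1.198034≈0.601474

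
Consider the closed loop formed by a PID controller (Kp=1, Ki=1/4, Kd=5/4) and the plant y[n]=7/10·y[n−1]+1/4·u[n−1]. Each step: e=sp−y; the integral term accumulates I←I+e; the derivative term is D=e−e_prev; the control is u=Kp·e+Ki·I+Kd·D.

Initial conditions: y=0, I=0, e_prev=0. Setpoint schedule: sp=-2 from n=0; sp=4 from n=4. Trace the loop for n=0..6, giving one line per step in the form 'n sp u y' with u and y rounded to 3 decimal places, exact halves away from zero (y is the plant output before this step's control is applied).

(exact arithmetic carried between steps; '≈' marks a value shown rounded to 6 d.p. or computed from one; I and e_prev carry over from the previous line; the table rounds u and y to 3 d.p., halves away from zero)
n=0: y=0, sp=-2, e=sp−y=-2; I=-2, D=e−e_prev=-2; u=1·(-2)+1/4·(-2)+5/4·(-2)=-5; next y=7/10·0+1/4·(-5)=-1.25
n=1: y=-1.25, sp=-2, e=sp−y=-0.75; I=-2.75, D=e−e_prev=1.25; u=1·(-0.75)+1/4·(-2.75)+5/4·1.25=0.125; next y=7/10·(-1.25)+1/4·0.125=-0.84375
n=2: y=-0.84375, sp=-2, e=sp−y=-1.15625; I=-3.90625, D=e−e_prev=-0.40625; u=1·(-1.15625)+1/4·(-3.90625)+5/4·(-0.40625)=-2.640625; next y=7/10·(-0.84375)+1/4·(-2.640625)≈-1.250781
n=3: y≈-1.250781, sp=-2, e=sp−y≈-0.749219; I≈-4.655469, D=e−e_prev≈0.407031; u=1·(-0.749219)+1/4·(-4.655469)+5/4·0.407031≈-1.404297; next y=7/10·(-1.250781)+1/4·(-1.404297)≈-1.226621
n=4: y≈-1.226621, sp=4, e=sp−y≈5.226621; I≈0.571152, D=e−e_prev≈5.975840; u=1·5.226621+1/4·0.571152+5/4·5.975840≈12.839209; next y=7/10·(-1.226621)+1/4·12.839209≈2.351167
n=5: y≈2.351167, sp=4, e=sp−y≈1.648833; I≈2.219985, D=e−e_prev≈-3.577789; u=1·1.648833+1/4·2.219985+5/4·(-3.577789)≈-2.268407; next y=7/10·2.351167+1/4·(-2.268407)≈1.078715
n=6: y≈1.078715, sp=4, e=sp−y≈2.921285; I≈5.141269, D=e−e_prev≈1.272452; u=1·2.921285+1/4·5.141269+5/4·1.272452≈5.797167; next y=7/10·1.078715+1/4·5.797167≈2.204393

0 -2 -5.000 0.000
1 -2 0.125 -1.250
2 -2 -2.641 -0.844
3 -2 -1.404 -1.251
4 4 12.839 -1.227
5 4 -2.268 2.351
6 4 5.797 1.079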